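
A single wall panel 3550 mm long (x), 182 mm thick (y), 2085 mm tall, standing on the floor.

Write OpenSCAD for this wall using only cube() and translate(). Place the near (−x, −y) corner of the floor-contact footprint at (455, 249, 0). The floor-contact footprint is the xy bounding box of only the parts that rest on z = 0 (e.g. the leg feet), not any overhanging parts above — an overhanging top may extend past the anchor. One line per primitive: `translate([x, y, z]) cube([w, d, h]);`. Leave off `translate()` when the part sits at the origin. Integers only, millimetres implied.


translate([455, 249, 0]) cube([3550, 182, 2085]);


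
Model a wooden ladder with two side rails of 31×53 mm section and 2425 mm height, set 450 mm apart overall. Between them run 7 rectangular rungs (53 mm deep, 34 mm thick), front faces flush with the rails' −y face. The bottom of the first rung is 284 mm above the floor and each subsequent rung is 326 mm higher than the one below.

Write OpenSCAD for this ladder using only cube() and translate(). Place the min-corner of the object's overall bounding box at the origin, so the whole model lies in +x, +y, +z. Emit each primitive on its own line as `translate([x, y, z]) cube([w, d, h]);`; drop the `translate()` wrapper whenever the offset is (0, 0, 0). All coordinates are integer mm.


cube([31, 53, 2425]);
translate([419, 0, 0]) cube([31, 53, 2425]);
translate([31, 0, 284]) cube([388, 53, 34]);
translate([31, 0, 610]) cube([388, 53, 34]);
translate([31, 0, 936]) cube([388, 53, 34]);
translate([31, 0, 1262]) cube([388, 53, 34]);
translate([31, 0, 1588]) cube([388, 53, 34]);
translate([31, 0, 1914]) cube([388, 53, 34]);
translate([31, 0, 2240]) cube([388, 53, 34]);


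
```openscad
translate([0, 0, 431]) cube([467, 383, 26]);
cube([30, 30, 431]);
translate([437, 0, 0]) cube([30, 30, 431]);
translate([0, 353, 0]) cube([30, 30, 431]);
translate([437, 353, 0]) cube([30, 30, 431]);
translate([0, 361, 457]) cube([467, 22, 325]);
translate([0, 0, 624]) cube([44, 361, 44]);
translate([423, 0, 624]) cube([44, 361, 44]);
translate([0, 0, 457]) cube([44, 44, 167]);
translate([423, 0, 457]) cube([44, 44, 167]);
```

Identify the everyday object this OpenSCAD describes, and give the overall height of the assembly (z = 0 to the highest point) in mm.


A chair. The overall height is 782 mm.

A slab on four corner posts with a tall panel at the back — a chair. The seat slab sits at z = 431 with thickness 26, and the 325 mm backrest starts at the seat top, so the overall height is 431 + 26 + 325 = 782 mm.


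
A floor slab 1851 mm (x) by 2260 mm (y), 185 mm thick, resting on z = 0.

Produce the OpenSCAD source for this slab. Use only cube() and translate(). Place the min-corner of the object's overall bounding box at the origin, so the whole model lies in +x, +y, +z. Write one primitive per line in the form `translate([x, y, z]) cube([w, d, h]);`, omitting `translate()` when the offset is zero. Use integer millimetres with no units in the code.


cube([1851, 2260, 185]);


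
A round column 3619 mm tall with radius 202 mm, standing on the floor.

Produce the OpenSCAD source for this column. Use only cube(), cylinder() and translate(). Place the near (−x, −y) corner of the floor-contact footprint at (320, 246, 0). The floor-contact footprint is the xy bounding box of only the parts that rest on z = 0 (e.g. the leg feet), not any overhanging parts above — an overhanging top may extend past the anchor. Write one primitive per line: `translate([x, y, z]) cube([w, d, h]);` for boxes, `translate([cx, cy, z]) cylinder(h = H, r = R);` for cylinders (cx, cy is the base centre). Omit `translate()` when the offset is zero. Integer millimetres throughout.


translate([522, 448, 0]) cylinder(h = 3619, r = 202);


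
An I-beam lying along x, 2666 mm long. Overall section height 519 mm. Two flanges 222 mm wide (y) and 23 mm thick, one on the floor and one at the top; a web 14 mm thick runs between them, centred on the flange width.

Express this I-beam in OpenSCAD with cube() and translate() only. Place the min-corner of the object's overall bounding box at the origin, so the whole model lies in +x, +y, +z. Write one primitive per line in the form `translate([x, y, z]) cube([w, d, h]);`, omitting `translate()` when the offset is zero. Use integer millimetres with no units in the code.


cube([2666, 222, 23]);
translate([0, 104, 23]) cube([2666, 14, 473]);
translate([0, 0, 496]) cube([2666, 222, 23]);


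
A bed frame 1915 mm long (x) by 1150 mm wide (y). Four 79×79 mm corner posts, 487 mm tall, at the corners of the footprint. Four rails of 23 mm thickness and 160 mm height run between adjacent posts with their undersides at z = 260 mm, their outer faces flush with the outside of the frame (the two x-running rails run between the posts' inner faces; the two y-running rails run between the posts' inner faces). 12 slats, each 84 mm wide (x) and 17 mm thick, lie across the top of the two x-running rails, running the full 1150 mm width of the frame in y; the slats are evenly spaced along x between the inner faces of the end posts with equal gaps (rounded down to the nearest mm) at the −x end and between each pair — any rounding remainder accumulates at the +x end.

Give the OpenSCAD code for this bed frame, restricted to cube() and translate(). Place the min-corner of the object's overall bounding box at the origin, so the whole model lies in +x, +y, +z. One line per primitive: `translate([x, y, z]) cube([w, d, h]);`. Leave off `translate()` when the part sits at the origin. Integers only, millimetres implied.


cube([79, 79, 487]);
translate([0, 1071, 0]) cube([79, 79, 487]);
translate([1836, 0, 0]) cube([79, 79, 487]);
translate([1836, 1071, 0]) cube([79, 79, 487]);
translate([79, 0, 260]) cube([1757, 23, 160]);
translate([79, 1127, 260]) cube([1757, 23, 160]);
translate([0, 79, 260]) cube([23, 992, 160]);
translate([1892, 79, 260]) cube([23, 992, 160]);
translate([136, 0, 420]) cube([84, 1150, 17]);
translate([277, 0, 420]) cube([84, 1150, 17]);
translate([418, 0, 420]) cube([84, 1150, 17]);
translate([559, 0, 420]) cube([84, 1150, 17]);
translate([700, 0, 420]) cube([84, 1150, 17]);
translate([841, 0, 420]) cube([84, 1150, 17]);
translate([982, 0, 420]) cube([84, 1150, 17]);
translate([1123, 0, 420]) cube([84, 1150, 17]);
translate([1264, 0, 420]) cube([84, 1150, 17]);
translate([1405, 0, 420]) cube([84, 1150, 17]);
translate([1546, 0, 420]) cube([84, 1150, 17]);
translate([1687, 0, 420]) cube([84, 1150, 17]);


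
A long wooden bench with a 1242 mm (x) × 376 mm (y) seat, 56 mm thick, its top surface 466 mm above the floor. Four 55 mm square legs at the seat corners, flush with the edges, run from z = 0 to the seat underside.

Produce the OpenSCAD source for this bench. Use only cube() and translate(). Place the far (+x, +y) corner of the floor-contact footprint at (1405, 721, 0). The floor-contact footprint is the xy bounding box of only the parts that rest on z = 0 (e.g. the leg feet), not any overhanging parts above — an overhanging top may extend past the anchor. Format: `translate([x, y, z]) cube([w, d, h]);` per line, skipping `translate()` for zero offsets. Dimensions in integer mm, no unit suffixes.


// leg_h = 466 − 56 = 410
translate([163, 345, 410]) cube([1242, 376, 56]);
translate([163, 345, 0]) cube([55, 55, 410]);
translate([163, 666, 0]) cube([55, 55, 410]);
translate([1350, 345, 0]) cube([55, 55, 410]);
translate([1350, 666, 0]) cube([55, 55, 410]);


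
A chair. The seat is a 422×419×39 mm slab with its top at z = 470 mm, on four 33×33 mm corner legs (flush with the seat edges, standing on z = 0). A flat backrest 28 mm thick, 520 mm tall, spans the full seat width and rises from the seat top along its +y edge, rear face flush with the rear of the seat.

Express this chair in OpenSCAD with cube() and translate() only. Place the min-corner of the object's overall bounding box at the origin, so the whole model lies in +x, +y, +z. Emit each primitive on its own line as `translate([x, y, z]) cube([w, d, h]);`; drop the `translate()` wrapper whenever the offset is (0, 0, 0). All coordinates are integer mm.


translate([0, 0, 431]) cube([422, 419, 39]);
cube([33, 33, 431]);
translate([389, 0, 0]) cube([33, 33, 431]);
translate([0, 386, 0]) cube([33, 33, 431]);
translate([389, 386, 0]) cube([33, 33, 431]);
translate([0, 391, 470]) cube([422, 28, 520]);


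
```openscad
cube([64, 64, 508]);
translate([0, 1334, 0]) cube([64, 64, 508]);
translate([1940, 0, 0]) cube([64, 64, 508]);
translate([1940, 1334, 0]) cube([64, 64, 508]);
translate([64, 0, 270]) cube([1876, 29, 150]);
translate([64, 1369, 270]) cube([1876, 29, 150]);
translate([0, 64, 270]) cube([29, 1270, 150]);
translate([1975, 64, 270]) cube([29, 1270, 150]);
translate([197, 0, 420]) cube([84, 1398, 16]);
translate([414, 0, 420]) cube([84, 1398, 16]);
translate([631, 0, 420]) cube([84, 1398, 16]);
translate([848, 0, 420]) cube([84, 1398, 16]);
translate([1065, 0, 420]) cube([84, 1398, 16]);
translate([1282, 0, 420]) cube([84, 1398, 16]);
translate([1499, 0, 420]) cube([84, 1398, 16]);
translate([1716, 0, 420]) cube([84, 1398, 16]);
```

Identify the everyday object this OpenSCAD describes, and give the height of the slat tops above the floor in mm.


A bed frame. The slat-top height is 436 mm.

Four posts, four rails, and a row of slats — a bed frame. Slats sit on the rails at z = 270 + 150 = 420; with slat thickness 16, the top is 436 mm.


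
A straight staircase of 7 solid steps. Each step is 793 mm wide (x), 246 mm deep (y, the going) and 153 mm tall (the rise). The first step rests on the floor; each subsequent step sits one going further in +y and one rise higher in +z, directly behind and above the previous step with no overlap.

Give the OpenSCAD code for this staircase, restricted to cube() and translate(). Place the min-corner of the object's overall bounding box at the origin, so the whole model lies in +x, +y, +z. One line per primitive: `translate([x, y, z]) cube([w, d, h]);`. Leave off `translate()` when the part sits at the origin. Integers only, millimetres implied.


cube([793, 246, 153]);
translate([0, 246, 153]) cube([793, 246, 153]);
translate([0, 492, 306]) cube([793, 246, 153]);
translate([0, 738, 459]) cube([793, 246, 153]);
translate([0, 984, 612]) cube([793, 246, 153]);
translate([0, 1230, 765]) cube([793, 246, 153]);
translate([0, 1476, 918]) cube([793, 246, 153]);


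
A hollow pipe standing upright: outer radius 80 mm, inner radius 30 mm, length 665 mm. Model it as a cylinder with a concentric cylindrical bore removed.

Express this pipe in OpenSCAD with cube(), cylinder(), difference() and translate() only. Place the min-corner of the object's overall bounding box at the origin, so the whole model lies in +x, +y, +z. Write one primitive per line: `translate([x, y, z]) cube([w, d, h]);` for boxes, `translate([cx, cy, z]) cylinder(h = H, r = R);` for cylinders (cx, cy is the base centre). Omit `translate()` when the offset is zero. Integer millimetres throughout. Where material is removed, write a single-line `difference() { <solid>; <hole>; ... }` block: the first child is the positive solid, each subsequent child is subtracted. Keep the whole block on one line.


difference() { translate([80, 80, 0]) cylinder(h = 665, r = 80); translate([80, 80, 0]) cylinder(h = 665, r = 30); }


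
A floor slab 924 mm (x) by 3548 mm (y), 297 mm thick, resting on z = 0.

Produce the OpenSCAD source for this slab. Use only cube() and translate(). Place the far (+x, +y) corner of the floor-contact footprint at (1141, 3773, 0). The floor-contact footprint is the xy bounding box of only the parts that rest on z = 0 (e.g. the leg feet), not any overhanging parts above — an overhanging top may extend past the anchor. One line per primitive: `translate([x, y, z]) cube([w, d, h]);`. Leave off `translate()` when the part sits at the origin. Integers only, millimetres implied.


translate([217, 225, 0]) cube([924, 3548, 297]);


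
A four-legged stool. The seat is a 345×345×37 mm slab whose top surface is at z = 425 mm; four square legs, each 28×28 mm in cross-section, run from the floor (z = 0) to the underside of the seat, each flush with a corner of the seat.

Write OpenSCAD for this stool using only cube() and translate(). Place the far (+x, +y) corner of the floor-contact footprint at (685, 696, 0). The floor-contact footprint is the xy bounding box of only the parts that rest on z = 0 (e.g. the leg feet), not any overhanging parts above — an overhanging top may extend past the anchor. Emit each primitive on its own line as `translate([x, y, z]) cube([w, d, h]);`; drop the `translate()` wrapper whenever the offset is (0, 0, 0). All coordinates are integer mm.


// leg_h = 425 - 37 = 388
translate([340, 351, 388]) cube([345, 345, 37]);
translate([340, 351, 0]) cube([28, 28, 388]);
translate([657, 351, 0]) cube([28, 28, 388]);
translate([340, 668, 0]) cube([28, 28, 388]);
translate([657, 668, 0]) cube([28, 28, 388]);


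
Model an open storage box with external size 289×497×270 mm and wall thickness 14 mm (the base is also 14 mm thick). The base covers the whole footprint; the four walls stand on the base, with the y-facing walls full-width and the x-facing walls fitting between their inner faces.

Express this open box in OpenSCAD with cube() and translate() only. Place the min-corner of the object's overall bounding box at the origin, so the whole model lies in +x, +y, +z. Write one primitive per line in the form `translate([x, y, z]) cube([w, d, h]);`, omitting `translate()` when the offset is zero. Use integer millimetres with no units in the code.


cube([289, 497, 14]);
translate([0, 0, 14]) cube([289, 14, 256]);
translate([0, 483, 14]) cube([289, 14, 256]);
translate([0, 14, 14]) cube([14, 469, 256]);
translate([275, 14, 14]) cube([14, 469, 256]);


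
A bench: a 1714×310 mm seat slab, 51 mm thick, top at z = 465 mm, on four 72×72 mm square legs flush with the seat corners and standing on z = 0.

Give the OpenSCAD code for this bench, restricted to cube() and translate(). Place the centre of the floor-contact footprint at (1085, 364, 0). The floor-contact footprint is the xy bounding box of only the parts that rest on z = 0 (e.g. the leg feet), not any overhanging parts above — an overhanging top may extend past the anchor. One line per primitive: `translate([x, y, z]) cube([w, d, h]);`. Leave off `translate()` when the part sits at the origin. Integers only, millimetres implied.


translate([228, 209, 414]) cube([1714, 310, 51]);
translate([228, 209, 0]) cube([72, 72, 414]);
translate([228, 447, 0]) cube([72, 72, 414]);
translate([1870, 209, 0]) cube([72, 72, 414]);
translate([1870, 447, 0]) cube([72, 72, 414]);


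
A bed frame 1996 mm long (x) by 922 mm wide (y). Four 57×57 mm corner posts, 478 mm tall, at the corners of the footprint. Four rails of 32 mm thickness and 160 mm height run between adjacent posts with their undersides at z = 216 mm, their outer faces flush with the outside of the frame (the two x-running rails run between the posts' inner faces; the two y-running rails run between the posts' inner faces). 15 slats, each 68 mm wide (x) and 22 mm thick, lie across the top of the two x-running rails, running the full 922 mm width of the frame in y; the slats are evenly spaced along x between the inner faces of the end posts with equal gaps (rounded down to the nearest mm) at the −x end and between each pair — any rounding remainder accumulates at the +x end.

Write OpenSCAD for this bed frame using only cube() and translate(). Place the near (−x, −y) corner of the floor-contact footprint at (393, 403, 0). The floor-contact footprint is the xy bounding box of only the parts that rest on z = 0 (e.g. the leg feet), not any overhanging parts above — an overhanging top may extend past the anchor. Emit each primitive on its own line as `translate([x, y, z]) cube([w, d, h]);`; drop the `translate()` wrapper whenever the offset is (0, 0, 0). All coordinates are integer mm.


// slat z = rail_z + rail_h = 216 + 160 = 376
// slat gap = ⌊(1882 − 15·68) / 16⌋ = 53
translate([393, 403, 0]) cube([57, 57, 478]);
translate([393, 1268, 0]) cube([57, 57, 478]);
translate([2332, 403, 0]) cube([57, 57, 478]);
translate([2332, 1268, 0]) cube([57, 57, 478]);
translate([450, 403, 216]) cube([1882, 32, 160]);
translate([450, 1293, 216]) cube([1882, 32, 160]);
translate([393, 460, 216]) cube([32, 808, 160]);
translate([2357, 460, 216]) cube([32, 808, 160]);
translate([503, 403, 376]) cube([68, 922, 22]);
translate([624, 403, 376]) cube([68, 922, 22]);
translate([745, 403, 376]) cube([68, 922, 22]);
translate([866, 403, 376]) cube([68, 922, 22]);
translate([987, 403, 376]) cube([68, 922, 22]);
translate([1108, 403, 376]) cube([68, 922, 22]);
translate([1229, 403, 376]) cube([68, 922, 22]);
translate([1350, 403, 376]) cube([68, 922, 22]);
translate([1471, 403, 376]) cube([68, 922, 22]);
translate([1592, 403, 376]) cube([68, 922, 22]);
translate([1713, 403, 376]) cube([68, 922, 22]);
translate([1834, 403, 376]) cube([68, 922, 22]);
translate([1955, 403, 376]) cube([68, 922, 22]);
translate([2076, 403, 376]) cube([68, 922, 22]);
translate([2197, 403, 376]) cube([68, 922, 22]);


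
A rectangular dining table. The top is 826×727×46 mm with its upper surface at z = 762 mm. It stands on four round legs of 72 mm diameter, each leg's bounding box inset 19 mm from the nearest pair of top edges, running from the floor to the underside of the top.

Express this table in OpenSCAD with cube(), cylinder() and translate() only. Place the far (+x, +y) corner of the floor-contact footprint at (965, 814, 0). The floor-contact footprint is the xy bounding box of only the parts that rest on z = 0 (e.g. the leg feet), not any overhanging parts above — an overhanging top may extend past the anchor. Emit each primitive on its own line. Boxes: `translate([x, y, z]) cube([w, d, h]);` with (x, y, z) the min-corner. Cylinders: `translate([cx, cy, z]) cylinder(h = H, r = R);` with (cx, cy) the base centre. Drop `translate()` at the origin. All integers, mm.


translate([158, 106, 716]) cube([826, 727, 46]);
translate([213, 161, 0]) cylinder(h = 716, r = 36);
translate([929, 161, 0]) cylinder(h = 716, r = 36);
translate([213, 778, 0]) cylinder(h = 716, r = 36);
translate([929, 778, 0]) cylinder(h = 716, r = 36);


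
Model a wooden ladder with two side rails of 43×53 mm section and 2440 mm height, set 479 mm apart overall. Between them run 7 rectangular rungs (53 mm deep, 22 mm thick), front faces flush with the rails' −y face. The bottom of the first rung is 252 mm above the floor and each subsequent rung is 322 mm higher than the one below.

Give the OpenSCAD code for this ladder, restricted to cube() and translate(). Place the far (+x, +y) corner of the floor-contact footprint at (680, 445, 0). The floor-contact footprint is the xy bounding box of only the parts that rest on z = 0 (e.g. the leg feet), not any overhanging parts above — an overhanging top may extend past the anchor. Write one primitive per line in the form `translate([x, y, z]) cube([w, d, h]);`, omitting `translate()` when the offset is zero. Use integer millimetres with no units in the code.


translate([201, 392, 0]) cube([43, 53, 2440]);
translate([637, 392, 0]) cube([43, 53, 2440]);
translate([244, 392, 252]) cube([393, 53, 22]);
translate([244, 392, 574]) cube([393, 53, 22]);
translate([244, 392, 896]) cube([393, 53, 22]);
translate([244, 392, 1218]) cube([393, 53, 22]);
translate([244, 392, 1540]) cube([393, 53, 22]);
translate([244, 392, 1862]) cube([393, 53, 22]);
translate([244, 392, 2184]) cube([393, 53, 22]);


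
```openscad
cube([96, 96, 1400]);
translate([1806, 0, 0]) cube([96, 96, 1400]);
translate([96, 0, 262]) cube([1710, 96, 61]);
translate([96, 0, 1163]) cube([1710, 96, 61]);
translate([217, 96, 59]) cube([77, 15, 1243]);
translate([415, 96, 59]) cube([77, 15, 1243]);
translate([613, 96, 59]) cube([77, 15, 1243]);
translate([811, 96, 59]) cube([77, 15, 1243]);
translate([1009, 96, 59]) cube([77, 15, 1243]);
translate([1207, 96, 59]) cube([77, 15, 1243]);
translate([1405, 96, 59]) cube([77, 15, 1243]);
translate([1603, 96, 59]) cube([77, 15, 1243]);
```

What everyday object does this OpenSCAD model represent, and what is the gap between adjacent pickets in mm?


A fence section. The picket gap is 121 mm.

Two posts, two rails, 8 pickets — a fence section. Span 1710 mm holds 8 pickets of 77 mm with 9 equal gaps: ⌊(1710 − 8·77) / 9⌋ = 121 mm.


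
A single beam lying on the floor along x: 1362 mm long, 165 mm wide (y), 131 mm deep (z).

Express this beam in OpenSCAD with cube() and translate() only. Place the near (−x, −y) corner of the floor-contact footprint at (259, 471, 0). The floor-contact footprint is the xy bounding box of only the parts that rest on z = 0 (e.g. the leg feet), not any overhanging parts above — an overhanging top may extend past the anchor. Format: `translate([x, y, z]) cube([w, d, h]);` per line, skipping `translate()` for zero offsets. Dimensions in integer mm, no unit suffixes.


translate([259, 471, 0]) cube([1362, 165, 131]);


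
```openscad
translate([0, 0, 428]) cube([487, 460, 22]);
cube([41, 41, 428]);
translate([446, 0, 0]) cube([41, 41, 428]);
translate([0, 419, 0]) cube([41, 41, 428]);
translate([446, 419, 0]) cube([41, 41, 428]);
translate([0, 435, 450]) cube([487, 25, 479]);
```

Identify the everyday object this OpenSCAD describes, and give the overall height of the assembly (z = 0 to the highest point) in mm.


A chair. The overall height is 929 mm.

A slab on four corner posts with a tall panel at the back — a chair. The seat slab sits at z = 428 with thickness 22, and the 479 mm backrest starts at the seat top, so the overall height is 428 + 22 + 479 = 929 mm.


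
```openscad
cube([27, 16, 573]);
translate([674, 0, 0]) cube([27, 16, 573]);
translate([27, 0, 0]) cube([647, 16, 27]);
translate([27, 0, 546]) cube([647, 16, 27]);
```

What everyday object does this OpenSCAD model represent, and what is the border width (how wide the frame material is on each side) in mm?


A picture frame. The border width is 27 mm.

Four thin pieces enclosing a rectangular opening — a picture frame. The two full-height stiles are 573 mm tall; the top rail sits at z = 546 and is 27 mm tall, so the border above the opening is 573 − 546 = 27 mm, matching the stile x-width.


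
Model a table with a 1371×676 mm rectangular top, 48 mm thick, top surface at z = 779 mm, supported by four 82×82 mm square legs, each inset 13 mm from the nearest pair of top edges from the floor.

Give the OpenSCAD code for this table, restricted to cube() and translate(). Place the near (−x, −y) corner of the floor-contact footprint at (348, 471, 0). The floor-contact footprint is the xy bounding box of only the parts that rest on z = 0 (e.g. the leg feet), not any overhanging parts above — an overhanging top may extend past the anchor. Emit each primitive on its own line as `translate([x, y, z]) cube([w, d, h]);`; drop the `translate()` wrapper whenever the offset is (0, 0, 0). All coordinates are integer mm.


translate([335, 458, 731]) cube([1371, 676, 48]);
translate([348, 471, 0]) cube([82, 82, 731]);
translate([1611, 471, 0]) cube([82, 82, 731]);
translate([348, 1039, 0]) cube([82, 82, 731]);
translate([1611, 1039, 0]) cube([82, 82, 731]);


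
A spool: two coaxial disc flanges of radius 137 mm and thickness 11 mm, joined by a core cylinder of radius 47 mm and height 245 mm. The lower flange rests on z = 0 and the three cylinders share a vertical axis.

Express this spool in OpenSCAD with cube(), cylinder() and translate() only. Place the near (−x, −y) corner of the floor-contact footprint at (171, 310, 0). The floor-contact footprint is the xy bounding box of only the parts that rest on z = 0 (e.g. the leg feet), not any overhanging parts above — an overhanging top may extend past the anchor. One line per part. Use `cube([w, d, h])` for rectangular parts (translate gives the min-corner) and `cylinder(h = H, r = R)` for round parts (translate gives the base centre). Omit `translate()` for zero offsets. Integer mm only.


translate([308, 447, 0]) cylinder(h = 11, r = 137);
translate([308, 447, 11]) cylinder(h = 245, r = 47);
translate([308, 447, 256]) cylinder(h = 11, r = 137);


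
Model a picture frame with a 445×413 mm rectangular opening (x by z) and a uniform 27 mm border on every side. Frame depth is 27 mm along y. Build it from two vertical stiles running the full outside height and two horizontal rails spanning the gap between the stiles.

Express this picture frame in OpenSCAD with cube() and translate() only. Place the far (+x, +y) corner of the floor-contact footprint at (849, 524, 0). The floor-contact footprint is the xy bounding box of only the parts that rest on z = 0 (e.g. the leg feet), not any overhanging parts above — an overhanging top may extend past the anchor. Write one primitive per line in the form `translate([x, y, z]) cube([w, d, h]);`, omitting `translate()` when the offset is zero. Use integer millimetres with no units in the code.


translate([350, 497, 0]) cube([27, 27, 467]);
translate([822, 497, 0]) cube([27, 27, 467]);
translate([377, 497, 0]) cube([445, 27, 27]);
translate([377, 497, 440]) cube([445, 27, 27]);


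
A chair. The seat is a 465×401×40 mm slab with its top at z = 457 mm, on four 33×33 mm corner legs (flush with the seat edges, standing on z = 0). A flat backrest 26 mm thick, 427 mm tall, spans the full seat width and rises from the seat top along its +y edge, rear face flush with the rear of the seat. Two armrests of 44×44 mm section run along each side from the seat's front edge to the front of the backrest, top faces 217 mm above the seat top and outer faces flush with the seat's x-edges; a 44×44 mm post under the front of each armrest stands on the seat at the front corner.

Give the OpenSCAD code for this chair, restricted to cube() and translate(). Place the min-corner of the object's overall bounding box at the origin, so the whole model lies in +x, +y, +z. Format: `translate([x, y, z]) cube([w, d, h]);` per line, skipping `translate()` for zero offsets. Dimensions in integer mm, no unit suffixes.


translate([0, 0, 417]) cube([465, 401, 40]);
cube([33, 33, 417]);
translate([432, 0, 0]) cube([33, 33, 417]);
translate([0, 368, 0]) cube([33, 33, 417]);
translate([432, 368, 0]) cube([33, 33, 417]);
translate([0, 375, 457]) cube([465, 26, 427]);
translate([0, 0, 630]) cube([44, 375, 44]);
translate([421, 0, 630]) cube([44, 375, 44]);
translate([0, 0, 457]) cube([44, 44, 173]);
translate([421, 0, 457]) cube([44, 44, 173]);


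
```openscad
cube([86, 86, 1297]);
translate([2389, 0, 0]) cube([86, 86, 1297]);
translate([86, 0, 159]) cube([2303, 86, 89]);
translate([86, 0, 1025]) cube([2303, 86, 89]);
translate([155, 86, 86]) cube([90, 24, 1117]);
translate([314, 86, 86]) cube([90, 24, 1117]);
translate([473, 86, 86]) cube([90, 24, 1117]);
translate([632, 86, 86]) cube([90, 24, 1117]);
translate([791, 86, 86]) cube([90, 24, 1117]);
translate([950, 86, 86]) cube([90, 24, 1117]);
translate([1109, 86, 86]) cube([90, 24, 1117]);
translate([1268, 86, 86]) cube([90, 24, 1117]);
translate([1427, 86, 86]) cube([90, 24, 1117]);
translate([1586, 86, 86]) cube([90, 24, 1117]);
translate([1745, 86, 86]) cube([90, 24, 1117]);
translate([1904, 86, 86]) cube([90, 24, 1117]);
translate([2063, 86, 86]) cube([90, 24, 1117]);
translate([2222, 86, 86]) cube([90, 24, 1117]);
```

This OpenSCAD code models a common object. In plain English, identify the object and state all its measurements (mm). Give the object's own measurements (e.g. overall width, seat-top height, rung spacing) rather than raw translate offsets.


A fence section. Two 86×86 mm posts, 1297 mm tall, stand on the floor with a clear span of 2303 mm between their inner faces. Two horizontal rails of 86×89 mm section span the gap between the posts with their undersides at z = 159 mm and z = 1025 mm, flush with the posts' −y face. 14 pickets, each 90 mm wide, 24 mm thick and 1117 mm tall, are fixed to the +y face of the rails with their bottoms at z = 86 mm, spaced across the span with a 69 mm gap after the −x post and between neighbouring pickets, with 77 mm left before the +x post.


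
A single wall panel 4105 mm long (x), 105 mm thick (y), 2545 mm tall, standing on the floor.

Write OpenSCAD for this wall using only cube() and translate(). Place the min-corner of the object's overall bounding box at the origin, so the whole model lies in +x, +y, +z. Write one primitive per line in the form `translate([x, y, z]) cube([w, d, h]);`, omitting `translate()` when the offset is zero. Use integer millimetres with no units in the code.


cube([4105, 105, 2545]);


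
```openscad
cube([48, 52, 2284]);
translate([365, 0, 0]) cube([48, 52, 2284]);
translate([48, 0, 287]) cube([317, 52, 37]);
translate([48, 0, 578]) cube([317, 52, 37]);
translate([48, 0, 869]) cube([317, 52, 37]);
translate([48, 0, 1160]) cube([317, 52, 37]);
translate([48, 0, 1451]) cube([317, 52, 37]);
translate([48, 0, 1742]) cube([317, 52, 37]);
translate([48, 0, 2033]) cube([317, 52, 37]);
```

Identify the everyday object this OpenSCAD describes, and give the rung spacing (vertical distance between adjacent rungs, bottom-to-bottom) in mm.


A ladder. The rung spacing is 291 mm.

Two tall 48×52 posts with 7 short bars between them — a ladder. Adjacent rungs sit at z = 287 and z = 578, so the spacing is 578 − 287 = 291 mm.


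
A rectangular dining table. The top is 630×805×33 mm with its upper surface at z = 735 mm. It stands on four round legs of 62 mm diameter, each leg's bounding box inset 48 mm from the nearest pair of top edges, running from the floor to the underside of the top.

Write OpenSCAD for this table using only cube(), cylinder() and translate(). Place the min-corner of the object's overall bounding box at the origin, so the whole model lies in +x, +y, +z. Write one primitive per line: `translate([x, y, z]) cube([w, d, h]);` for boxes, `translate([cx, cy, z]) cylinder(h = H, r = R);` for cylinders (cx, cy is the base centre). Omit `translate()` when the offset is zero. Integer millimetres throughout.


translate([0, 0, 702]) cube([630, 805, 33]);
translate([79, 79, 0]) cylinder(h = 702, r = 31);
translate([551, 79, 0]) cylinder(h = 702, r = 31);
translate([79, 726, 0]) cylinder(h = 702, r = 31);
translate([551, 726, 0]) cylinder(h = 702, r = 31);


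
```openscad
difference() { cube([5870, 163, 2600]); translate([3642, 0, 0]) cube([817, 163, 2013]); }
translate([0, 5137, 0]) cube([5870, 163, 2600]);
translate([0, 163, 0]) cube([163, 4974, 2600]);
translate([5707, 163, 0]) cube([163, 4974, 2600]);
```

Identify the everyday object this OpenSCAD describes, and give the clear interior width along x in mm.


A single room. The interior width is 5544 mm.

Four walls enclosing a rectangle with a door in the front wall — a room. Outside width 5870 minus two 163 mm walls gives 5544 mm.


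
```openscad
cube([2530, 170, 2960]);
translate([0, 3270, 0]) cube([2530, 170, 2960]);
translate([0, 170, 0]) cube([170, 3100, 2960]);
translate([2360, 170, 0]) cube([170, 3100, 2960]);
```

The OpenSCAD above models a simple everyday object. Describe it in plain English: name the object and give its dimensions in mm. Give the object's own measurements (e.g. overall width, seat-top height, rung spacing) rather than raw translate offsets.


The wall frame of a small rectangular building: four walls, each 2960 mm tall and 170 mm thick, enclosing a footprint 2530 mm (x) by 3440 mm (y) outside-to-outside, with no floor or roof. The front and back walls (the −y and +y sides) span the full width; the two side walls fit between them.


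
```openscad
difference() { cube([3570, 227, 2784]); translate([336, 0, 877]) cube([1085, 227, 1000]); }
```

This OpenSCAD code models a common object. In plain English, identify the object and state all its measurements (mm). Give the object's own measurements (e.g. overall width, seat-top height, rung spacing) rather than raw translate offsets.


A wall 3570 mm long (x), 227 mm thick (y), 2784 mm tall, with a rectangular window opening cut through it. The opening is 1085 mm wide and 1000 mm tall; its sill is at z = 877 mm and its near (−x) edge is 336 mm from the wall's −x end. The opening passes through the full wall thickness.


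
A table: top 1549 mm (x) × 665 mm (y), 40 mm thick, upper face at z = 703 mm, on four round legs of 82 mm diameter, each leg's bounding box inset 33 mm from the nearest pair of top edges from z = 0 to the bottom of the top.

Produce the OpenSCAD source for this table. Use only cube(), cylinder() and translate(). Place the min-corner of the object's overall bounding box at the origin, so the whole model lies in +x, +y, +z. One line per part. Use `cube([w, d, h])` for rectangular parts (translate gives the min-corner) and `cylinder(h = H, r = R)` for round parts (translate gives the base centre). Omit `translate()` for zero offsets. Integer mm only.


translate([0, 0, 663]) cube([1549, 665, 40]);
translate([74, 74, 0]) cylinder(h = 663, r = 41);
translate([1475, 74, 0]) cylinder(h = 663, r = 41);
translate([74, 591, 0]) cylinder(h = 663, r = 41);
translate([1475, 591, 0]) cylinder(h = 663, r = 41);


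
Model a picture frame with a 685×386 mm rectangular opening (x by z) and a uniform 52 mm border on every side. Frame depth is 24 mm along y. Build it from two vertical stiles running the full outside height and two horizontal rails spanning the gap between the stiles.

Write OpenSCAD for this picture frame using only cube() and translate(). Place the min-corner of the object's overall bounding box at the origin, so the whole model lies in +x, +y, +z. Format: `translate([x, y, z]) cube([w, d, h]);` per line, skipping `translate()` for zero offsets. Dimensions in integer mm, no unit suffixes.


cube([52, 24, 490]);
translate([737, 0, 0]) cube([52, 24, 490]);
translate([52, 0, 0]) cube([685, 24, 52]);
translate([52, 0, 438]) cube([685, 24, 52]);


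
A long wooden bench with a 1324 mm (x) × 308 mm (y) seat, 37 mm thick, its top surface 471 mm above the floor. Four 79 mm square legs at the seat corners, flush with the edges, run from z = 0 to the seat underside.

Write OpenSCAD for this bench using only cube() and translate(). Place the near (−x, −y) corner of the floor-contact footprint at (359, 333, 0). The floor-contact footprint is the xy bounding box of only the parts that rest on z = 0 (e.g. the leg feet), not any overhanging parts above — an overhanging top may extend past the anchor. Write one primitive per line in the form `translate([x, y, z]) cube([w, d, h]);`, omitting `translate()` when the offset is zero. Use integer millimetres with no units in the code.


translate([359, 333, 434]) cube([1324, 308, 37]);
translate([359, 333, 0]) cube([79, 79, 434]);
translate([359, 562, 0]) cube([79, 79, 434]);
translate([1604, 333, 0]) cube([79, 79, 434]);
translate([1604, 562, 0]) cube([79, 79, 434]);


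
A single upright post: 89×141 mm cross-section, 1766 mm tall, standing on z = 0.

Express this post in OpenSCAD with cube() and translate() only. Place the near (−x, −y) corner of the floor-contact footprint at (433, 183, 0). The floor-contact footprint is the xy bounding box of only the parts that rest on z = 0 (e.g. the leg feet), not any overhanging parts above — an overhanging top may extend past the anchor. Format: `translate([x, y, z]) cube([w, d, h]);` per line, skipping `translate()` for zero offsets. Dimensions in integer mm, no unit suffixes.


translate([433, 183, 0]) cube([89, 141, 1766]);


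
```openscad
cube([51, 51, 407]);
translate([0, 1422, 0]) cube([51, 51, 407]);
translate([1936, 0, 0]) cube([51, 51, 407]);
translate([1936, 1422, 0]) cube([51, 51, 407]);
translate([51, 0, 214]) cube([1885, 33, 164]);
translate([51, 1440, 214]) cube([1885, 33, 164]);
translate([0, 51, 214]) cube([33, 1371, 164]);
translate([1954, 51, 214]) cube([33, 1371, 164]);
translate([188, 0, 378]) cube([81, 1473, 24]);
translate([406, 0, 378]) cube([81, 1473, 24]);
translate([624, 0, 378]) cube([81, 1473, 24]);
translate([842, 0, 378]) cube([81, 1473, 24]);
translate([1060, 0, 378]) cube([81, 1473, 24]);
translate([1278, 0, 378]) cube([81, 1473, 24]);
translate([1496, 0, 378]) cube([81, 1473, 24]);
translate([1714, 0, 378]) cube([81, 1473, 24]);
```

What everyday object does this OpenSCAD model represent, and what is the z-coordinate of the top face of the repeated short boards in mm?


A bed frame. The slat-top height is 402 mm.

Four posts, four rails, and a row of slats — a bed frame. Slats sit on the rails at z = 214 + 164 = 378; with slat thickness 24, the top is 402 mm.


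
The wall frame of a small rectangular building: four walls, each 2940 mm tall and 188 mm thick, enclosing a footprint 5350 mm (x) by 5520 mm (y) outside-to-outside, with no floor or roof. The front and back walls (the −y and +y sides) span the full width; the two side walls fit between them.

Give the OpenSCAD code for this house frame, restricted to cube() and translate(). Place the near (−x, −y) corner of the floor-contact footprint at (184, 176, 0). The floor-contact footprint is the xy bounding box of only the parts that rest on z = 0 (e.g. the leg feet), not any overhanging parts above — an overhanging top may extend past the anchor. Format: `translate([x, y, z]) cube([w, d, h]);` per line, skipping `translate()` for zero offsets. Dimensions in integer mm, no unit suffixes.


translate([184, 176, 0]) cube([5350, 188, 2940]);
translate([184, 5508, 0]) cube([5350, 188, 2940]);
translate([184, 364, 0]) cube([188, 5144, 2940]);
translate([5346, 364, 0]) cube([188, 5144, 2940]);


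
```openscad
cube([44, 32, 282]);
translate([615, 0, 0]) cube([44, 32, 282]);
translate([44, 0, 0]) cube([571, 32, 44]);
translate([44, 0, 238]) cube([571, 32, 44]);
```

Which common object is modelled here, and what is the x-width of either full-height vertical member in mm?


A picture frame. The border width is 44 mm.

Four thin pieces enclosing a rectangular opening — a picture frame. The two full-height stiles are 282 mm tall; the top rail sits at z = 238 and is 44 mm tall, so the border above the opening is 282 − 238 = 44 mm, matching the stile x-width.


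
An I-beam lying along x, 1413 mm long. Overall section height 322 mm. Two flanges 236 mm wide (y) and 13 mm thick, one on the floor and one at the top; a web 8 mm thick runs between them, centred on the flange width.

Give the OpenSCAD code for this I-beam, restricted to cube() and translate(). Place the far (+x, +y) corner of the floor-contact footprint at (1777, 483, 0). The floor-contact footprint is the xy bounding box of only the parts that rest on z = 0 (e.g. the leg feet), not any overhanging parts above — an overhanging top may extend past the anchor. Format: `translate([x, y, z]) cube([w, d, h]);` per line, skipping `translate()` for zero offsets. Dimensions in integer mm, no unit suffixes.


translate([364, 247, 0]) cube([1413, 236, 13]);
translate([364, 361, 13]) cube([1413, 8, 296]);
translate([364, 247, 309]) cube([1413, 236, 13]);


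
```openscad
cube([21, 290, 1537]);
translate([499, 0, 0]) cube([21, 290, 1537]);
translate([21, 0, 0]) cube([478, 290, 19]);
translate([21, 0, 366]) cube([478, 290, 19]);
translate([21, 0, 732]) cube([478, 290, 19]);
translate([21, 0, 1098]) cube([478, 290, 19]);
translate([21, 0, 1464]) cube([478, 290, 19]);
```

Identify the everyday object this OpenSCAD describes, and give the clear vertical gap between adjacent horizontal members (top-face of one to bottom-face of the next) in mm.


A bookshelf. The clear shelf gap is 347 mm.

Two tall side panels with 5 horizontal boards between them — a bookshelf. The first two shelf undersides are at z = 0 and z = 366; with shelf thickness 19, the clear gap is 366 − 0 − 19 = 347 mm.


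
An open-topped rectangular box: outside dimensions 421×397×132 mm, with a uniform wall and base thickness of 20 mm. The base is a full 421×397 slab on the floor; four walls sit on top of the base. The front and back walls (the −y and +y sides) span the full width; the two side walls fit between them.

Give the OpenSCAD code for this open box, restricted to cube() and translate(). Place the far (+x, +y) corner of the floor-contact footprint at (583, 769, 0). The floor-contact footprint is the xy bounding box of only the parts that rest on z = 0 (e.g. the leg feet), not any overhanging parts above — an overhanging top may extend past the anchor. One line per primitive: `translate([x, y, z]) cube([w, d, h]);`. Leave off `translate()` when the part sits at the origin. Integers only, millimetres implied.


translate([162, 372, 0]) cube([421, 397, 20]);
translate([162, 372, 20]) cube([421, 20, 112]);
translate([162, 749, 20]) cube([421, 20, 112]);
translate([162, 392, 20]) cube([20, 357, 112]);
translate([563, 392, 20]) cube([20, 357, 112]);
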